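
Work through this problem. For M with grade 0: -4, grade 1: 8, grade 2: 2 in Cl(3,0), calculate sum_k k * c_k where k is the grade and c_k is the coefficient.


Grade-weighted sum = sum of grade_k * coefficient_k
0*(-4) = 0
1*8 = 8
2*2 = 4
Total = 0 + 8 + 4 = 12


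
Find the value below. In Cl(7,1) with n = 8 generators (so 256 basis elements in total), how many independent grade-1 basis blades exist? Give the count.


Number of grade-k basis blades in Cl(p,q) with n = p + q is C(n, k).
n = 7 + 1 = 8
C(8, 1) = 8! / (1! * 7!)
= 40320 / (1 * 5040)
= 8


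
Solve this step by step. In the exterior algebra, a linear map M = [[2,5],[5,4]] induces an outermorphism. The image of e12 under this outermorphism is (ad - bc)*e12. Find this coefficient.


The outermorphism of a linear map f sends e1^e2 to f(e1)^f(e2).
f(e1) = 2*e1 + 5*e2
f(e2) = 5*e1 + 4*e2
f(e1) ^ f(e2) = (2*e1 + 5*e2) ^ (5*e1 + 4*e2)
= 2*4*e12 + 5*5*e21
= (8 - 25)*e12
= -17*e12
Coefficient = -17


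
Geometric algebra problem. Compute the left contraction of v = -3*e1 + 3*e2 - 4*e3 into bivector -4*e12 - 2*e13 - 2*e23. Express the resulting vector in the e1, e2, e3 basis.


Left contraction v _| B = <vB>_1 (grade-1 part of the geometric product vB).
Using e1_|e12 = e2, e2_|e12 = -e1, e1_|e13 = e3, e3_|e13 = -e1, e2_|e23 = e3, e3_|e23 = -e2:
e1 coeff: -v2*b12 - v3*b13 = -(3)*(-4) - (-4)*(-2) = 4
e2 coeff: v1*b12 - v3*b23 = (-3)*(-4) - (-4)*(-2) = 4
e3 coeff: v1*b13 + v2*b23 = (-3)*(-2) + (3)*(-2) = 0
v _| B = 4*e1 + 4*e2 + 0*e3


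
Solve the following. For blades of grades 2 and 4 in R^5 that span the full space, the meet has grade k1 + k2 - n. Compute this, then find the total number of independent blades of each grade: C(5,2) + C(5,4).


Meet grade = grade(A) + grade(B) - n
= 2 + 4 - 5 = 1
C(5,2) = 10
C(5,4) = 5
dim_A + dim_B = 10 + 5 = 15


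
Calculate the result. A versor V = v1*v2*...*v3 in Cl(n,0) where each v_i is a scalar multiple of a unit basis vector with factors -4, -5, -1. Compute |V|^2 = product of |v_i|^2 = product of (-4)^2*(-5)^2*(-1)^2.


Each vector v_i has |v_i|^2 = s_i^2
Squared scales: (-4)^2 = 16, (-5)^2 = 25, (-1)^2 = 1
|V|^2 = 16 * 25 * 1
= 400


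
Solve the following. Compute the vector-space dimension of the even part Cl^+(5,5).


Even subalgebra dimension = 2^(n-1)
n = 5 + 5 = 10
2^(10 - 1) = 2^9 = 512
Verification: sum of C(10,k) for even k = 1 + 45 + 210 + 210 + 45 + 1 = 512
Result = 512


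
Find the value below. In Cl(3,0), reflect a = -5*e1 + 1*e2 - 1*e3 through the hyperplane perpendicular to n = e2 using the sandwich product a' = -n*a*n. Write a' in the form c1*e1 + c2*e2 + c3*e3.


Reflection formula: a' = -n*a*n, with n = e2 (unit vector, n^2 = 1).
For reflection through hyperplane perp to e2:
The component along e2 flips sign, others stay.
a = (-5, 1, -1)
a' = (-5, -1, -1)
a' = -5*e1 - 1*e2 - 1*e3


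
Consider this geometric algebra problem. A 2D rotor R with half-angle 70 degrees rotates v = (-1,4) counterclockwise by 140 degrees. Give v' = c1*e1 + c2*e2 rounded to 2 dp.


Rotor R = cos(70deg) - sin(70deg)*e12
Rotation angle theta = 2 * 70 = 140 degrees
v' = R*v*~R rotates v by theta.
cos(140deg) = -0.7660, sin(140deg) = 0.6428
v'_1 = -1*cos(140deg) - 4*sin(140deg)
= -1*(-0.7660) - 4*0.6428
= -1.81
v'_2 = -1*sin(140deg) + 4*cos(140deg)
= -1*0.6428 + 4*(-0.7660)
= -3.71
v' = -1.81*e1 - 3.71*e2


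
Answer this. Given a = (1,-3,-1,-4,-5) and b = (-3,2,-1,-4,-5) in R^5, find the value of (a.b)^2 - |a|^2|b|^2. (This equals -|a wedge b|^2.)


a . b = 1*(-3) + (-3)*2 + (-1)*(-1) + (-4)*(-4) + (-5)*(-5)
= -3 + (-6) + 1 + 16 + 25 = 33
|a|^2 = 1^2 + (-3)^2 + (-1)^2 + (-4)^2 + (-5)^2 = 52
|b|^2 = (-3)^2 + 2^2 + (-1)^2 + (-4)^2 + (-5)^2 = 55
(a.b)^2 = 33^2 = 1089
|a|^2 * |b|^2 = 52 * 55 = 2860
Result = 1089 - 2860 = -1771


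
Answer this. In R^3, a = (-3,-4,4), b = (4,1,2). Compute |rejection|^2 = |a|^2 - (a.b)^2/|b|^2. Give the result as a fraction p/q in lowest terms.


|a|^2 = (-3)^2 + (-4)^2 + 4^2 = 41
|b|^2 = 4^2 + 1^2 + 2^2 = 21
a . b = (-3)*4 + (-4)*1 + 4*2 = -8
(a.b)^2 = (-8)^2 = 64
|rej|^2 = 41 - 64/21
= (861 - 64)/21
= 797/21
In lowest terms: 797/21


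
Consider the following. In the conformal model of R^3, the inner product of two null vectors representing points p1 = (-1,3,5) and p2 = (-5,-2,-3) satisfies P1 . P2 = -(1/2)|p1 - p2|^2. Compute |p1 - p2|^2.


p1 - p2 = (4, 5, 8)
|p1 - p2|^2 = 4^2 + 5^2 + 8^2
= 16 + 25 + 64
= 105


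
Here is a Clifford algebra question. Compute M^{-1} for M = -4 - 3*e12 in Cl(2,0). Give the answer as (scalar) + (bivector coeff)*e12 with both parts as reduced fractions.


M = -4 - 3*e12, where e12^2 = -1.
Since M commutes with its reverse ~M = a - b*e12, M * ~M = a^2 - b^2*e12^2 = a^2 + b^2.
So M^{-1} = ~M / (a^2 + b^2) = (a - b*e12)/(a^2 + b^2).
a^2 + b^2 = 16 + 9 = 25
Scalar part = -4/25 = -4/25
Bivector coeff = 3/25 = 3/25
M^{-1} = -4/25 + 3/25*e12


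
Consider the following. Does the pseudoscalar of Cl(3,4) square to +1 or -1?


The pseudoscalar I = e1...e_n (product of all n generators) of Cl(p,q) satisfies I^2 = (-1)^(q + n(n-1)/2).
p = 3, q = 4, n = p + q = 7
n(n-1)/2 = 7 * 6 / 2 = 21
Exponent = q + n(n-1)/2 = 4 + 21 = 25
I^2 = (-1)^25 = -1


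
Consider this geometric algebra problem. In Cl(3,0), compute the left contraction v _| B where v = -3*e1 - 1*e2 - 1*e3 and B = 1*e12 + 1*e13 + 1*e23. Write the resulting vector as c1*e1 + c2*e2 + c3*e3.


Left contraction v _| B = <vB>_1 (grade-1 part of the geometric product vB).
Using e1_|e12 = e2, e2_|e12 = -e1, e1_|e13 = e3, e3_|e13 = -e1, e2_|e23 = e3, e3_|e23 = -e2:
e1 coeff: -v2*b12 - v3*b13 = -(-1)*(1) - (-1)*(1) = 2
e2 coeff: v1*b12 - v3*b23 = (-3)*(1) - (-1)*(1) = -2
e3 coeff: v1*b13 + v2*b23 = (-3)*(1) + (-1)*(1) = -4
v _| B = 2*e1 - 2*e2 - 4*e3


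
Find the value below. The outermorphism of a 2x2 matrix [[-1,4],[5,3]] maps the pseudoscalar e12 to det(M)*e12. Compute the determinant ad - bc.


The outermorphism of a linear map f sends e1^e2 to f(e1)^f(e2).
f(e1) = -1*e1 + 5*e2
f(e2) = 4*e1 + 3*e2
f(e1) ^ f(e2) = (-1*e1 + 5*e2) ^ (4*e1 + 3*e2)
= (-1)*3*e12 + 5*4*e21
= (-3 - 20)*e12
= -23*e12
Coefficient = -23


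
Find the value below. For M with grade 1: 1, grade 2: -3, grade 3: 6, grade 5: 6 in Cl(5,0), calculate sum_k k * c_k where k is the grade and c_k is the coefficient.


Grade-weighted sum = sum of grade_k * coefficient_k
1*1 = 1
2*(-3) = -6
3*6 = 18
5*6 = 30
Total = 1 + (-6) + 18 + 30 = 43


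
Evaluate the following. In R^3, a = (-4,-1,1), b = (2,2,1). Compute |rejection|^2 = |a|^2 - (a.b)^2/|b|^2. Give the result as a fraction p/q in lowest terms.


|a|^2 = (-4)^2 + (-1)^2 + 1^2 = 18
|b|^2 = 2^2 + 2^2 + 1^2 = 9
a . b = (-4)*2 + (-1)*2 + 1*1 = -9
(a.b)^2 = (-9)^2 = 81
|rej|^2 = 18 - 81/9
= (162 - 81)/9
= 81/9
In lowest terms: 9/1


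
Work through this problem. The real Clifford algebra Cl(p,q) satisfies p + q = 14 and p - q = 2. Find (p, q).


We need p + q = 14 and p - q = 2.
Adding: 2p = 14 + 2 = 16, so p = 8.
Then q = 14 - 8 = 6.
(p, q) = (8, 6)


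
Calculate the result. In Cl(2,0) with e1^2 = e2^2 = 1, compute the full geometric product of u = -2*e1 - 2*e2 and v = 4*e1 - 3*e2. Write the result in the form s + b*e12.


Expand: (-2*e1 - 2*e2)(4*e1 - 3*e2)
= (-2)*4*e1e1 + (-2)*(-3)*e1e2 + (-2)*4*e2e1 + (-2)*(-3)*e2e2
Using e1^2 = e2^2 = 1, e2e1 = -e1e2:
Scalar part s = (-2)*4 + (-2)*(-3) = -8 + 6 = -2
Bivector part b = (-2)*(-3) - (-2)*4 = 6 - (-8) = 14
uv = -2 + 14*e12


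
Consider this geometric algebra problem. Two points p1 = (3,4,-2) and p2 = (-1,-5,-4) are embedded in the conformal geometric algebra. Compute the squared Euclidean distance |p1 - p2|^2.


p1 - p2 = (4, 9, 2)
|p1 - p2|^2 = 4^2 + 9^2 + 2^2
= 16 + 81 + 4
= 101


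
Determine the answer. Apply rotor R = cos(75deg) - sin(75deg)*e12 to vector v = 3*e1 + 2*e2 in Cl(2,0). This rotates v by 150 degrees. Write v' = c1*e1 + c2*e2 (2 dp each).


Rotor R = cos(75deg) - sin(75deg)*e12
Rotation angle theta = 2 * 75 = 150 degrees
v' = R*v*~R rotates v by theta.
cos(150deg) = -0.8660, sin(150deg) = 0.5000
v'_1 = 3*cos(150deg) - 2*sin(150deg)
= 3*(-0.8660) - 2*0.5000
= -3.60
v'_2 = 3*sin(150deg) + 2*cos(150deg)
= 3*0.5000 + 2*(-0.8660)
= -0.23
v' = -3.60*e1 - 0.23*e2


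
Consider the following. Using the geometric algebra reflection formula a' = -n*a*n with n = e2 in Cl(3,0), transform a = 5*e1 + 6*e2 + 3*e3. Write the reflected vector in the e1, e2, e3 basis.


Reflection formula: a' = -n*a*n, with n = e2 (unit vector, n^2 = 1).
For reflection through hyperplane perp to e2:
The component along e2 flips sign, others stay.
a = (5, 6, 3)
a' = (5, -6, 3)
a' = 5*e1 - 6*e2 + 3*e3


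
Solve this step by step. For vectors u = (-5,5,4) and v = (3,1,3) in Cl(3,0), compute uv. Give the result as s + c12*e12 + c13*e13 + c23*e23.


In Cl(3,0): e_i^2 = 1, e_ie_j = -e_je_i for i != j.
Scalar part = u . v = (-5)*3 + 5*1 + 4*3
= -15 + 5 + 12 = 2
e12 coeff = (-5)*1 - 5*3 = -5 - 15 = -20
e13 coeff = (-5)*3 - 4*3 = -15 - 12 = -27
e23 coeff = 5*3 - 4*1 = 15 - 4 = 11
uv = 2 - 20*e12 - 27*e13 + 11*e23


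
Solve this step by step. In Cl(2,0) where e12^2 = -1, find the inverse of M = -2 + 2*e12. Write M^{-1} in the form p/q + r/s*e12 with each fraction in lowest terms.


M = -2 + 2*e12, where e12^2 = -1.
Since M commutes with its reverse ~M = a - b*e12, M * ~M = a^2 - b^2*e12^2 = a^2 + b^2.
So M^{-1} = ~M / (a^2 + b^2) = (a - b*e12)/(a^2 + b^2).
a^2 + b^2 = 4 + 4 = 8
Scalar part = -2/8 = -1/4
Bivector coeff = -2/8 = -1/4
M^{-1} = -1/4 - 1/4*e12


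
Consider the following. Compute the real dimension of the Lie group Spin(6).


Spin(n) double-covers SO(n); both have Lie algebra so(n) of dimension n(n-1)/2.
n = 6
n(n-1) = 6 * 5 = 30
dim Spin(6) = 30/2 = 15


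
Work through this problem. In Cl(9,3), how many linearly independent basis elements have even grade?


Even subalgebra dimension = 2^(n-1)
n = 9 + 3 = 12
2^(12 - 1) = 2^11 = 2048
Verification: sum of C(12,k) for even k = 1 + 66 + 495 + 924 + 495 + 66 + 1 = 2048
Result = 2048


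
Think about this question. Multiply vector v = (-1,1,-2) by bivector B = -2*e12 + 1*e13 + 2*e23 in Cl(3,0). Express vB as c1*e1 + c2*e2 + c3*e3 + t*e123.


vB has grade-1 (vector) and grade-3 (trivector) parts: vB = (v _| B) + (v ^ B).
Vector part <vB>_1:
  e1: -v2*b12 - v3*b13 = -(1)*(-2) - (-2)*(1) = 4
  e2: v1*b12 - v3*b23 = (-1)*(-2) - (-2)*(2) = 6
  e3: v1*b13 + v2*b23 = (-1)*(1) + (1)*(2) = 1
Trivector part <vB>_3:
  e123: v1*b23 - v2*b13 + v3*b12 = (-1)*(2) - (1)*(1) + (-2)*(-2) = 1
vB = 4*e1 + 6*e2 + 1*e3 + 1*e123


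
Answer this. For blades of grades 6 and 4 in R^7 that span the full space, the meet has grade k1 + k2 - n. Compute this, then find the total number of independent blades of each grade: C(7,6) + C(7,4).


Meet grade = grade(A) + grade(B) - n
= 6 + 4 - 7 = 3
C(7,6) = 7
C(7,4) = 35
dim_A + dim_B = 7 + 35 = 42


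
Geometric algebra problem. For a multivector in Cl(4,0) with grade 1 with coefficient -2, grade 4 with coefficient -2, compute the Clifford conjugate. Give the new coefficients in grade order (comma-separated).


Clifford conjugate sign for grade k: (-1)^(k(k+1)/2)
Grade 1: (-1)^(1*2/2) = (-1)^1 = -1, coeff -2 -> 2
Grade 4: (-1)^(4*5/2) = (-1)^10 = 1, coeff -2 -> -2
Conjugated coefficients: 2, -2


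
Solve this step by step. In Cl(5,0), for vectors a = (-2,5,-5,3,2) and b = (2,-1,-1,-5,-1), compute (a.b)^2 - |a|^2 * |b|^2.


a . b = (-2)*2 + 5*(-1) + (-5)*(-1) + 3*(-5) + 2*(-1)
= -4 + (-5) + 5 + (-15) + (-2) = -21
|a|^2 = (-2)^2 + 5^2 + (-5)^2 + 3^2 + 2^2 = 67
|b|^2 = 2^2 + (-1)^2 + (-1)^2 + (-5)^2 + (-1)^2 = 32
(a.b)^2 = (-21)^2 = 441
|a|^2 * |b|^2 = 67 * 32 = 2144
Result = 441 - 2144 = -1703


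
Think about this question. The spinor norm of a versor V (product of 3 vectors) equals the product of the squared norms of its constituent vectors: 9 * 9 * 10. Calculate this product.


Spinor norm N(V) = |v1|^2 * |v2|^2 * ... * |v3|^2
= 9 * 9 * 10
Running product: 9, 81, 810
N(V) = 810


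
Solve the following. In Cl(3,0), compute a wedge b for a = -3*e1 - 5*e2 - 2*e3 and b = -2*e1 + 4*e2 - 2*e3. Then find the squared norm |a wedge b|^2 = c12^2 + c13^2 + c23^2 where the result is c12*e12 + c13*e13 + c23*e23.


a wedge b = (a1*b2 - a2*b1)*e12 + (a1*b3 - a3*b1)*e13 + (a2*b3 - a3*b2)*e23
e12 coeff: (-3)*4 - (-5)*(-2) = -12 - 10 = -22
e13 coeff: (-3)*(-2) - (-2)*(-2) = 6 - 4 = 2
e23 coeff: (-5)*(-2) - (-2)*4 = 10 - (-8) = 18
|a wedge b|^2 = (-22)^2 + 2^2 + 18^2
= 484 + 4 + 324
= 812


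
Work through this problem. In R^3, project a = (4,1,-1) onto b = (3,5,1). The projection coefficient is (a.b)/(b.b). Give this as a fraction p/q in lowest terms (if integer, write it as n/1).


Projection coefficient = (a . b) / (b . b)
a . b = 4*3 + 1*5 + (-1)*1
= 12 + 5 + (-1) = 16
b . b = 3^2 + 5^2 + 1^2
= 9 + 25 + 1 = 35
Coefficient = 16/35
In lowest terms: 16/35


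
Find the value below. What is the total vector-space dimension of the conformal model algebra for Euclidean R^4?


The conformal model of R^4 uses Cl(5,1): the 4 Euclidean generators plus two extra orthogonal generators e+ (e+^2 = +1) and e- (e-^2 = -1), from which the null vectors e0, einf are built.
Number of generators m = 4 + 2 = 6.
dim Cl(p,q) = 2^m = 2^6 = 64


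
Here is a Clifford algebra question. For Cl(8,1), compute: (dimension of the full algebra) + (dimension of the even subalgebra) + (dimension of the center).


n = 8 + 1 = 9
Total dim = 2^9 = 512
Even subalgebra dim = 2^8 = 256
n is odd, so center dim = 2
Sum = 512 + 256 + 2 = 770


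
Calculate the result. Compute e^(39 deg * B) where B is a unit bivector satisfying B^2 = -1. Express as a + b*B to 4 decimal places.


For a unit bivector B with B^2 = -1, the exponential series gives
e^(theta*B) = cos(theta) + sin(theta)*B (the GA analogue of Euler's formula).
theta = 39 degrees = 0.680678 rad
cos(39 deg) = 0.7771
sin(39 deg) = 0.6293
exp(theta*B) = 0.7771 + 0.6293*B


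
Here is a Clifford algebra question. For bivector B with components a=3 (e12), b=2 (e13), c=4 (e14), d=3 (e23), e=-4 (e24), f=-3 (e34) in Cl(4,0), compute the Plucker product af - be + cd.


Plucker relation: af - be + cd
a*f = 3*(-3) = -9
b*e = 2*(-4) = -8
c*d = 4*3 = 12
af - be + cd = -9 - (-8) + 12
= 11


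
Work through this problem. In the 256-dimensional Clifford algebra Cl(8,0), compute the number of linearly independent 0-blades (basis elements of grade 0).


Number of grade-k basis blades in Cl(p,q) with n = p + q is C(n, k).
n = 8 + 0 = 8
C(8, 0) = 8! / (0! * 8!)
= 40320 / (1 * 40320)
= 1


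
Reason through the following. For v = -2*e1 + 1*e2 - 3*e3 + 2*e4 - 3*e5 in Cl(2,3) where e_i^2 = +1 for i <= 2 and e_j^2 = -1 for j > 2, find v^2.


v^2 = sum of c_i^2 * e_i^2
Positive signature terms (e_i^2 = +1): (-2)^2 + 1^2 = 5
Negative signature terms (e_j^2 = -1): (-3)^2 + 2^2 + (-3)^2 = 22
v^2 = 5 - 22 = -17


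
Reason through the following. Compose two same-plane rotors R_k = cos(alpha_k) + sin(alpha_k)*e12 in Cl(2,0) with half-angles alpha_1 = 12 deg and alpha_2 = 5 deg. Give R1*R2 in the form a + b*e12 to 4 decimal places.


Same-plane rotors commute and their half-angles add:
R1*R2 = cos(a1 + a2) + sin(a1 + a2)*e12.
a1 + a2 = 12 + 5 = 17 deg
cos(17 deg) = 0.9563
sin(17 deg) = 0.2924
R1*R2 = 0.9563 + 0.2924*e12


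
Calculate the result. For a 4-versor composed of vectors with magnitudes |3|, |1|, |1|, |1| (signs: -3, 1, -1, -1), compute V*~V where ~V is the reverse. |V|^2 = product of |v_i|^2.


Each vector v_i has |v_i|^2 = s_i^2
Squared scales: (-3)^2 = 9, 1^2 = 1, (-1)^2 = 1, (-1)^2 = 1
|V|^2 = 9 * 1 * 1 * 1
= 9


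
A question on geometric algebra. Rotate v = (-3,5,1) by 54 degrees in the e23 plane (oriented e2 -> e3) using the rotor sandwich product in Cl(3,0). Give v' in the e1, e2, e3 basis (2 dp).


Rotor R = cos(27deg) - sin(27deg)*e23
Rotation angle theta = 2 * 27 = 54 degrees in the e23 plane (e2 -> e3).
The component perpendicular to the plane (e1) is invariant: v'_1 = v1 = -3.00
cos(54deg) = 0.5878, sin(54deg) = 0.8090
v'_2 = v2*cos(theta) - v3*sin(theta) = 5*0.5878 - 1*0.8090 = 2.13
v'_3 = v2*sin(theta) + v3*cos(theta) = 5*0.8090 + 1*0.5878 = 4.63
v' = -3.00*e1 + 2.13*e2 + 4.63*e3


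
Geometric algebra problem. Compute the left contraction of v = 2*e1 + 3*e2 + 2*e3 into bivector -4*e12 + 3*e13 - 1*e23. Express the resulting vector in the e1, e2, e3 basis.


Left contraction v _| B = <vB>_1 (grade-1 part of the geometric product vB).
Using e1_|e12 = e2, e2_|e12 = -e1, e1_|e13 = e3, e3_|e13 = -e1, e2_|e23 = e3, e3_|e23 = -e2:
e1 coeff: -v2*b12 - v3*b13 = -(3)*(-4) - (2)*(3) = 6
e2 coeff: v1*b12 - v3*b23 = (2)*(-4) - (2)*(-1) = -6
e3 coeff: v1*b13 + v2*b23 = (2)*(3) + (3)*(-1) = 3
v _| B = 6*e1 - 6*e2 + 3*e3


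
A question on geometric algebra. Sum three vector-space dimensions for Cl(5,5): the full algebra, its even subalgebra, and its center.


n = 5 + 5 = 10
Total dim = 2^10 = 1024
Even subalgebra dim = 2^9 = 512
n is even, so center dim = 1
Sum = 1024 + 512 + 1 = 1537


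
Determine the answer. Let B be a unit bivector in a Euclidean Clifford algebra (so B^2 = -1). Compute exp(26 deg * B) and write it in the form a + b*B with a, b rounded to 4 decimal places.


For a unit bivector B with B^2 = -1, the exponential series gives
e^(theta*B) = cos(theta) + sin(theta)*B (the GA analogue of Euler's formula).
theta = 26 degrees = 0.453786 rad
cos(26 deg) = 0.8988
sin(26 deg) = 0.4384
exp(theta*B) = 0.8988 + 0.4384*B


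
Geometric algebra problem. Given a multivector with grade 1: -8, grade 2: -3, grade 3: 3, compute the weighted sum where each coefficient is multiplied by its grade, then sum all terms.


Grade-weighted sum = sum of grade_k * coefficient_k
1*(-8) = -8
2*(-3) = -6
3*3 = 9
Total = -8 + (-6) + 9 = -5


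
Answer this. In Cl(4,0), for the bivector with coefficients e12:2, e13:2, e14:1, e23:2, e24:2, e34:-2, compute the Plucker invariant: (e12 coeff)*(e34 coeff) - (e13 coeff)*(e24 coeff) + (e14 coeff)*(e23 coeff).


Plucker relation: af - be + cd
a*f = 2*(-2) = -4
b*e = 2*2 = 4
c*d = 1*2 = 2
af - be + cd = -4 - 4 + 2
= -6


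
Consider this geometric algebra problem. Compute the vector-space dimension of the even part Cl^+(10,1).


Even subalgebra dimension = 2^(n-1)
n = 10 + 1 = 11
2^(11 - 1) = 2^10 = 1024
Verification: sum of C(11,k) for even k = 1 + 55 + 330 + 462 + 165 + 11 = 1024
Result = 1024


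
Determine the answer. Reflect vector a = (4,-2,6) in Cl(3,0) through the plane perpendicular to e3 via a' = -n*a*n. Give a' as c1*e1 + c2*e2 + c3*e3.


Reflection formula: a' = -n*a*n, with n = e3 (unit vector, n^2 = 1).
For reflection through hyperplane perp to e3:
The component along e3 flips sign, others stay.
a = (4, -2, 6)
a' = (4, -2, -6)
a' = 4*e1 - 2*e2 - 6*e3


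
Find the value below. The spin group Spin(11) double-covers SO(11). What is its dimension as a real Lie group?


Spin(n) double-covers SO(n); both have Lie algebra so(n) of dimension n(n-1)/2.
n = 11
n(n-1) = 11 * 10 = 110
dim Spin(11) = 110/2 = 55


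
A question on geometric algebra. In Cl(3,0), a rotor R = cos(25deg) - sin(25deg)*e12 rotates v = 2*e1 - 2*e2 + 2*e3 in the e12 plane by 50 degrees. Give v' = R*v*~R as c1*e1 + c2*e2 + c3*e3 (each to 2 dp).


Rotor R = cos(25deg) - sin(25deg)*e12
Rotation angle theta = 2 * 25 = 50 degrees in the e12 plane (e1 -> e2).
The component perpendicular to the plane (e3) is invariant: v'_3 = v3 = 2.00
cos(50deg) = 0.6428, sin(50deg) = 0.7660
v'_1 = v1*cos(theta) - v2*sin(theta) = 2*0.6428 - (-2)*0.7660 = 2.82
v'_2 = v1*sin(theta) + v2*cos(theta) = 2*0.7660 + (-2)*0.6428 = 0.25
v' = 2.82*e1 + 0.25*e2 + 2.00*e3


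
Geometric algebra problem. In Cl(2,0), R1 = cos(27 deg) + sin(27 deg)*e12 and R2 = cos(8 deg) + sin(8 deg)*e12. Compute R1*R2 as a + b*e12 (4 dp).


Same-plane rotors commute and their half-angles add:
R1*R2 = cos(a1 + a2) + sin(a1 + a2)*e12.
a1 + a2 = 27 + 8 = 35 deg
cos(35 deg) = 0.8192
sin(35 deg) = 0.5736
R1*R2 = 0.8192 + 0.5736*e12


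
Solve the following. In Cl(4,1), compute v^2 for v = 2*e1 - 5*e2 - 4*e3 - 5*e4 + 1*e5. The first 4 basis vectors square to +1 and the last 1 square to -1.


v^2 = sum of c_i^2 * e_i^2
Positive signature terms (e_i^2 = +1): 2^2 + (-5)^2 + (-4)^2 + (-5)^2 = 70
Negative signature terms (e_j^2 = -1): 1^2 = 1
v^2 = 70 - 1 = 69


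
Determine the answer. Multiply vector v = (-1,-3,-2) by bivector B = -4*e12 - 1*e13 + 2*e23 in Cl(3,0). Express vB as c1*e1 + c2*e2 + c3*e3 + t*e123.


vB has grade-1 (vector) and grade-3 (trivector) parts: vB = (v _| B) + (v ^ B).
Vector part <vB>_1:
  e1: -v2*b12 - v3*b13 = -(-3)*(-4) - (-2)*(-1) = -14
  e2: v1*b12 - v3*b23 = (-1)*(-4) - (-2)*(2) = 8
  e3: v1*b13 + v2*b23 = (-1)*(-1) + (-3)*(2) = -5
Trivector part <vB>_3:
  e123: v1*b23 - v2*b13 + v3*b12 = (-1)*(2) - (-3)*(-1) + (-2)*(-4) = 3
vB = -14*e1 + 8*e2 - 5*e3 + 3*e123


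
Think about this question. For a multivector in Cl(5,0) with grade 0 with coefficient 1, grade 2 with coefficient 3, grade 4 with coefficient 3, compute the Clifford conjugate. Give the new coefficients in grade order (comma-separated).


Clifford conjugate sign for grade k: (-1)^(k(k+1)/2)
Grade 0: (-1)^(0*1/2) = (-1)^0 = 1, coeff 1 -> 1
Grade 2: (-1)^(2*3/2) = (-1)^3 = -1, coeff 3 -> -3
Grade 4: (-1)^(4*5/2) = (-1)^10 = 1, coeff 3 -> 3
Conjugated coefficients: 1, -3, 3


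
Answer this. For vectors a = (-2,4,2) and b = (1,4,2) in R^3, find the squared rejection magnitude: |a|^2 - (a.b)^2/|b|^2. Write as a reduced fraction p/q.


|a|^2 = (-2)^2 + 4^2 + 2^2 = 24
|b|^2 = 1^2 + 4^2 + 2^2 = 21
a . b = (-2)*1 + 4*4 + 2*2 = 18
(a.b)^2 = 18^2 = 324
|rej|^2 = 24 - 324/21
= (504 - 324)/21
= 180/21
In lowest terms: 60/7


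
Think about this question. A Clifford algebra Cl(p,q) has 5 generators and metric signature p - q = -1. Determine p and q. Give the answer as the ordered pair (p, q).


We need p + q = 5 and p - q = -1.
Adding: 2p = 5 + (-1) = 4, so p = 2.
Then q = 5 - 2 = 3.
(p, q) = (2, 3)


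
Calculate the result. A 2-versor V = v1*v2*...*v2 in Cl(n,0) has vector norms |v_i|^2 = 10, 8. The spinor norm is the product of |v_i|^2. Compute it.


Spinor norm N(V) = |v1|^2 * |v2|^2 * ... * |v2|^2
= 10 * 8
Running product: 10, 80
N(V) = 80


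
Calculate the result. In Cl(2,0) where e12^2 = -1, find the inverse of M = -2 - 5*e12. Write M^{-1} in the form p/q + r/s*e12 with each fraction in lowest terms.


M = -2 - 5*e12, where e12^2 = -1.
Since M commutes with its reverse ~M = a - b*e12, M * ~M = a^2 - b^2*e12^2 = a^2 + b^2.
So M^{-1} = ~M / (a^2 + b^2) = (a - b*e12)/(a^2 + b^2).
a^2 + b^2 = 4 + 25 = 29
Scalar part = -2/29 = -2/29
Bivector coeff = 5/29 = 5/29
M^{-1} = -2/29 + 5/29*e12


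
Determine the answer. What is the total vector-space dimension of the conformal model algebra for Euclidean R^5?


The conformal model of R^5 uses Cl(6,1): the 5 Euclidean generators plus two extra orthogonal generators e+ (e+^2 = +1) and e- (e-^2 = -1), from which the null vectors e0, einf are built.
Number of generators m = 5 + 2 = 7.
dim Cl(p,q) = 2^m = 2^7 = 128


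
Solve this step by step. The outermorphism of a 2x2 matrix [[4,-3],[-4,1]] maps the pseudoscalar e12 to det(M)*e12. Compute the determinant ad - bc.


The outermorphism of a linear map f sends e1^e2 to f(e1)^f(e2).
f(e1) = 4*e1 - 4*e2
f(e2) = -3*e1 + 1*e2
f(e1) ^ f(e2) = (4*e1 - 4*e2) ^ (-3*e1 + 1*e2)
= 4*1*e12 + (-4)*(-3)*e21
= (4 - 12)*e12
= -8*e12
Coefficient = -8


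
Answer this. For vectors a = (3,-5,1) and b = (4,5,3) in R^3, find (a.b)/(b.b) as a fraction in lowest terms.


Projection coefficient = (a . b) / (b . b)
a . b = 3*4 + (-5)*5 + 1*3
= 12 + (-25) + 3 = -10
b . b = 4^2 + 5^2 + 3^2
= 16 + 25 + 9 = 50
Coefficient = -10/50
In lowest terms: -1/5


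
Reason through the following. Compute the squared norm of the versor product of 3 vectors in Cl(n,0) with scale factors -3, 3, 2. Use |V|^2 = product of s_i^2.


Each vector v_i has |v_i|^2 = s_i^2
Squared scales: (-3)^2 = 9, 3^2 = 9, 2^2 = 4
|V|^2 = 9 * 9 * 4
= 324


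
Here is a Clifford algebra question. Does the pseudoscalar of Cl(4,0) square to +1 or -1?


The pseudoscalar I = e1...e_n (product of all n generators) of Cl(p,q) satisfies I^2 = (-1)^(q + n(n-1)/2).
p = 4, q = 0, n = p + q = 4
n(n-1)/2 = 4 * 3 / 2 = 6
Exponent = q + n(n-1)/2 = 0 + 6 = 6
I^2 = (-1)^6 = +1


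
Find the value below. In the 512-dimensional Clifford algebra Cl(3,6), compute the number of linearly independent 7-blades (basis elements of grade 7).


Number of grade-k basis blades in Cl(p,q) with n = p + q is C(n, k).
n = 3 + 6 = 9
C(9, 7) = 9! / (7! * 2!)
= 362880 / (5040 * 2)
= 36


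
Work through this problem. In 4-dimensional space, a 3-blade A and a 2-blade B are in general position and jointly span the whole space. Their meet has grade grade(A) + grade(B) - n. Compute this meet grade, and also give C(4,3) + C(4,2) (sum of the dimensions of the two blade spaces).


Meet grade = grade(A) + grade(B) - n
= 3 + 2 - 4 = 1
C(4,3) = 4
C(4,2) = 6
dim_A + dim_B = 4 + 6 = 10


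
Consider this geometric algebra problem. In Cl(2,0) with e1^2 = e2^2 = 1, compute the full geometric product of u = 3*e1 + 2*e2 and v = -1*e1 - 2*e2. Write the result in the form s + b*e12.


Expand: (3*e1 + 2*e2)(-1*e1 - 2*e2)
= 3*(-1)*e1e1 + 3*(-2)*e1e2 + 2*(-1)*e2e1 + 2*(-2)*e2e2
Using e1^2 = e2^2 = 1, e2e1 = -e1e2:
Scalar part s = 3*(-1) + 2*(-2) = -3 + (-4) = -7
Bivector part b = 3*(-2) - 2*(-1) = -6 - (-2) = -4
uv = -7 - 4*e12


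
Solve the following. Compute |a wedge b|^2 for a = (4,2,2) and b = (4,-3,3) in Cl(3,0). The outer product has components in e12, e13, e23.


a wedge b = (a1*b2 - a2*b1)*e12 + (a1*b3 - a3*b1)*e13 + (a2*b3 - a3*b2)*e23
e12 coeff: 4*(-3) - 2*4 = -12 - 8 = -20
e13 coeff: 4*3 - 2*4 = 12 - 8 = 4
e23 coeff: 2*3 - 2*(-3) = 6 - (-6) = 12
|a wedge b|^2 = (-20)^2 + 4^2 + 12^2
= 400 + 16 + 144
= 560


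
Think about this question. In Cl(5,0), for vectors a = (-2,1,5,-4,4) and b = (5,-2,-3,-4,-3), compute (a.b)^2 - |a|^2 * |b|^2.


a . b = (-2)*5 + 1*(-2) + 5*(-3) + (-4)*(-4) + 4*(-3)
= -10 + (-2) + (-15) + 16 + (-12) = -23
|a|^2 = (-2)^2 + 1^2 + 5^2 + (-4)^2 + 4^2 = 62
|b|^2 = 5^2 + (-2)^2 + (-3)^2 + (-4)^2 + (-3)^2 = 63
(a.b)^2 = (-23)^2 = 529
|a|^2 * |b|^2 = 62 * 63 = 3906
Result = 529 - 3906 = -3377


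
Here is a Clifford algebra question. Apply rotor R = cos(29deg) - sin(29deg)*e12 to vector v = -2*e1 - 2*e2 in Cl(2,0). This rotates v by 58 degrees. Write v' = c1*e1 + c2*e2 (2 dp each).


Rotor R = cos(29deg) - sin(29deg)*e12
Rotation angle theta = 2 * 29 = 58 degrees
v' = R*v*~R rotates v by theta.
cos(58deg) = 0.5299, sin(58deg) = 0.8480
v'_1 = -2*cos(58deg) - (-2)*sin(58deg)
= -2*0.5299 - (-2)*0.8480
= 0.64
v'_2 = -2*sin(58deg) + (-2)*cos(58deg)
= -2*0.8480 + (-2)*0.5299
= -2.76
v' = 0.64*e1 - 2.76*e2


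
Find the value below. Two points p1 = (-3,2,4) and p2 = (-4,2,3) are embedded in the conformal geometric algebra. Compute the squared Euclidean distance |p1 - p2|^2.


p1 - p2 = (1, 0, 1)
|p1 - p2|^2 = 1^2 + 0^2 + 1^2
= 1 + 0 + 1
= 2


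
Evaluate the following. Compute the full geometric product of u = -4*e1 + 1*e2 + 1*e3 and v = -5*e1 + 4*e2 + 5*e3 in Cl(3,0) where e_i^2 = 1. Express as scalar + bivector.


In Cl(3,0): e_i^2 = 1, e_ie_j = -e_je_i for i != j.
Scalar part = u . v = (-4)*(-5) + 1*4 + 1*5
= 20 + 4 + 5 = 29
e12 coeff = (-4)*4 - 1*(-5) = -16 - (-5) = -11
e13 coeff = (-4)*5 - 1*(-5) = -20 - (-5) = -15
e23 coeff = 1*5 - 1*4 = 5 - 4 = 1
uv = 29 - 11*e12 - 15*e13 + 1*e23


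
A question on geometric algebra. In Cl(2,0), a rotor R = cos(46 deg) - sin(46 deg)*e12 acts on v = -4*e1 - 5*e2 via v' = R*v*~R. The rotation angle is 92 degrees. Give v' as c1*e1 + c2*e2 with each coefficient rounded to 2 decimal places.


Rotor R = cos(46deg) - sin(46deg)*e12
Rotation angle theta = 2 * 46 = 92 degrees
v' = R*v*~R rotates v by theta.
cos(92deg) = -0.0349, sin(92deg) = 0.9994
v'_1 = -4*cos(92deg) - (-5)*sin(92deg)
= -4*(-0.0349) - (-5)*0.9994
= 5.14
v'_2 = -4*sin(92deg) + (-5)*cos(92deg)
= -4*0.9994 + (-5)*(-0.0349)
= -3.82
v' = 5.14*e1 - 3.82*e2


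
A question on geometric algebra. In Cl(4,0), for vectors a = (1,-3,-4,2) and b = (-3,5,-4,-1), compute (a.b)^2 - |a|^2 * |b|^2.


a . b = 1*(-3) + (-3)*5 + (-4)*(-4) + 2*(-1)
= -3 + (-15) + 16 + (-2) = -4
|a|^2 = 1^2 + (-3)^2 + (-4)^2 + 2^2 = 30
|b|^2 = (-3)^2 + 5^2 + (-4)^2 + (-1)^2 = 51
(a.b)^2 = (-4)^2 = 16
|a|^2 * |b|^2 = 30 * 51 = 1530
Result = 16 - 1530 = -1514


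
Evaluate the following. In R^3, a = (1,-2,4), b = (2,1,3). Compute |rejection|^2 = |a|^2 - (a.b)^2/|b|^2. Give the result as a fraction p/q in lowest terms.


|a|^2 = 1^2 + (-2)^2 + 4^2 = 21
|b|^2 = 2^2 + 1^2 + 3^2 = 14
a . b = 1*2 + (-2)*1 + 4*3 = 12
(a.b)^2 = 12^2 = 144
|rej|^2 = 21 - 144/14
= (294 - 144)/14
= 150/14
In lowest terms: 75/7


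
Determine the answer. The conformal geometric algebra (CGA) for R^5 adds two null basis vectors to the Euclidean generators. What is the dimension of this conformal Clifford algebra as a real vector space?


The conformal model of R^5 uses Cl(6,1): the 5 Euclidean generators plus two extra orthogonal generators e+ (e+^2 = +1) and e- (e-^2 = -1), from which the null vectors e0, einf are built.
Number of generators m = 5 + 2 = 7.
dim Cl(p,q) = 2^m = 2^7 = 128


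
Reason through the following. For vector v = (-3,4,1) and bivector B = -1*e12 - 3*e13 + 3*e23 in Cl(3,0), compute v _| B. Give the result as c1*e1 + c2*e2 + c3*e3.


Left contraction v _| B = <vB>_1 (grade-1 part of the geometric product vB).
Using e1_|e12 = e2, e2_|e12 = -e1, e1_|e13 = e3, e3_|e13 = -e1, e2_|e23 = e3, e3_|e23 = -e2:
e1 coeff: -v2*b12 - v3*b13 = -(4)*(-1) - (1)*(-3) = 7
e2 coeff: v1*b12 - v3*b23 = (-3)*(-1) - (1)*(3) = 0
e3 coeff: v1*b13 + v2*b23 = (-3)*(-3) + (4)*(3) = 21
v _| B = 7*e1 + 0*e2 + 21*e3


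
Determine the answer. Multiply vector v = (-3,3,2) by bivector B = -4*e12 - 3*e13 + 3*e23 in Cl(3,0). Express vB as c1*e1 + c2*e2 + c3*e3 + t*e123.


vB has grade-1 (vector) and grade-3 (trivector) parts: vB = (v _| B) + (v ^ B).
Vector part <vB>_1:
  e1: -v2*b12 - v3*b13 = -(3)*(-4) - (2)*(-3) = 18
  e2: v1*b12 - v3*b23 = (-3)*(-4) - (2)*(3) = 6
  e3: v1*b13 + v2*b23 = (-3)*(-3) + (3)*(3) = 18
Trivector part <vB>_3:
  e123: v1*b23 - v2*b13 + v3*b12 = (-3)*(3) - (3)*(-3) + (2)*(-4) = -8
vB = 18*e1 + 6*e2 + 18*e3 - 8*e123


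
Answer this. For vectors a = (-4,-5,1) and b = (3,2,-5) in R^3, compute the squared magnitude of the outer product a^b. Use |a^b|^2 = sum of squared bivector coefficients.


a wedge b = (a1*b2 - a2*b1)*e12 + (a1*b3 - a3*b1)*e13 + (a2*b3 - a3*b2)*e23
e12 coeff: (-4)*2 - (-5)*3 = -8 - (-15) = 7
e13 coeff: (-4)*(-5) - 1*3 = 20 - 3 = 17
e23 coeff: (-5)*(-5) - 1*2 = 25 - 2 = 23
|a wedge b|^2 = 7^2 + 17^2 + 23^2
= 49 + 289 + 529
= 867


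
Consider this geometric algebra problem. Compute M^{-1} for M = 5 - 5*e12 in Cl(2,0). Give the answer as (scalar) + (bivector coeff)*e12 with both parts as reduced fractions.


M = 5 - 5*e12, where e12^2 = -1.
Since M commutes with its reverse ~M = a - b*e12, M * ~M = a^2 - b^2*e12^2 = a^2 + b^2.
So M^{-1} = ~M / (a^2 + b^2) = (a - b*e12)/(a^2 + b^2).
a^2 + b^2 = 25 + 25 = 50
Scalar part = 5/50 = 1/10
Bivector coeff = 5/50 = 1/10
M^{-1} = 1/10 + 1/10*e12


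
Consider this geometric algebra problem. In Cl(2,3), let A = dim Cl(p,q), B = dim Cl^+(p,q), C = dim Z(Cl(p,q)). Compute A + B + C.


n = 2 + 3 = 5
Total dim = 2^5 = 32
Even subalgebra dim = 2^4 = 16
n is odd, so center dim = 2
Sum = 32 + 16 + 2 = 50


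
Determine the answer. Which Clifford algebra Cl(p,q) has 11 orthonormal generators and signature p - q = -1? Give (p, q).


We need p + q = 11 and p - q = -1.
Adding: 2p = 11 + (-1) = 10, so p = 5.
Then q = 11 - 5 = 6.
(p, q) = (5, 6)


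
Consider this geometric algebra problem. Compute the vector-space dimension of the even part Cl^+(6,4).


Even subalgebra dimension = 2^(n-1)
n = 6 + 4 = 10
2^(10 - 1) = 2^9 = 512
Verification: sum of C(10,k) for even k = 1 + 45 + 210 + 210 + 45 + 1 = 512
Result = 512


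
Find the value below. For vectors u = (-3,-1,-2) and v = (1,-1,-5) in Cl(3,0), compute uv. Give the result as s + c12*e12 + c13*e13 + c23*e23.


In Cl(3,0): e_i^2 = 1, e_ie_j = -e_je_i for i != j.
Scalar part = u . v = (-3)*1 + (-1)*(-1) + (-2)*(-5)
= -3 + 1 + 10 = 8
e12 coeff = (-3)*(-1) - (-1)*1 = 3 - (-1) = 4
e13 coeff = (-3)*(-5) - (-2)*1 = 15 - (-2) = 17
e23 coeff = (-1)*(-5) - (-2)*(-1) = 5 - 2 = 3
uv = 8 + 4*e12 + 17*e13 + 3*e23


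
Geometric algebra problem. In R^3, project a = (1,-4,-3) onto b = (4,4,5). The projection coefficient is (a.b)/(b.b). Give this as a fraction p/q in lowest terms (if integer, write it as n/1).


Projection coefficient = (a . b) / (b . b)
a . b = 1*4 + (-4)*4 + (-3)*5
= 4 + (-16) + (-15) = -27
b . b = 4^2 + 4^2 + 5^2
= 16 + 16 + 25 = 57
Coefficient = -27/57
In lowest terms: -9/19


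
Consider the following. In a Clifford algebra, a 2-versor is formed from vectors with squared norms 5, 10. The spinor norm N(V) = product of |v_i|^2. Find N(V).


Spinor norm N(V) = |v1|^2 * |v2|^2 * ... * |v2|^2
= 5 * 10
Running product: 5, 50
N(V) = 50


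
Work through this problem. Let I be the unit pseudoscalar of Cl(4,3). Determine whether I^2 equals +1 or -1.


The pseudoscalar I = e1...e_n (product of all n generators) of Cl(p,q) satisfies I^2 = (-1)^(q + n(n-1)/2).
p = 4, q = 3, n = p + q = 7
n(n-1)/2 = 7 * 6 / 2 = 21
Exponent = q + n(n-1)/2 = 3 + 21 = 24
I^2 = (-1)^24 = +1


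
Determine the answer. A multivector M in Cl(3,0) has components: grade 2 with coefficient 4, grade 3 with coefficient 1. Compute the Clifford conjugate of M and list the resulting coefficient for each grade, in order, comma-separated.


Clifford conjugate sign for grade k: (-1)^(k(k+1)/2)
Grade 2: (-1)^(2*3/2) = (-1)^3 = -1, coeff 4 -> -4
Grade 3: (-1)^(3*4/2) = (-1)^6 = 1, coeff 1 -> 1
Conjugated coefficients: -4, 1


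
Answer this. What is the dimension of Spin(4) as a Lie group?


Spin(n) double-covers SO(n); both have Lie algebra so(n) of dimension n(n-1)/2.
n = 4
n(n-1) = 4 * 3 = 12
dim Spin(4) = 12/2 = 6


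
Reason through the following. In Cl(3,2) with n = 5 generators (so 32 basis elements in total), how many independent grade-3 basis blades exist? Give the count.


Number of grade-k basis blades in Cl(p,q) with n = p + q is C(n, k).
n = 3 + 2 = 5
C(5, 3) = 5! / (3! * 2!)
= 120 / (6 * 2)
= 10


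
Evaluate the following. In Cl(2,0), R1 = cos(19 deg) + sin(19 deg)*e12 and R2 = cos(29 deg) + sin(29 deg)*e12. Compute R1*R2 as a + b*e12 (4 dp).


Same-plane rotors commute and their half-angles add:
R1*R2 = cos(a1 + a2) + sin(a1 + a2)*e12.
a1 + a2 = 19 + 29 = 48 deg
cos(48 deg) = 0.6691
sin(48 deg) = 0.7431
R1*R2 = 0.6691 + 0.7431*e12


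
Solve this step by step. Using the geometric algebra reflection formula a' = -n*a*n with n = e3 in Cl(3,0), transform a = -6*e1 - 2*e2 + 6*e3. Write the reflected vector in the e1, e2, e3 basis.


Reflection formula: a' = -n*a*n, with n = e3 (unit vector, n^2 = 1).
For reflection through hyperplane perp to e3:
The component along e3 flips sign, others stay.
a = (-6, -2, 6)
a' = (-6, -2, -6)
a' = -6*e1 - 2*e2 - 6*e3


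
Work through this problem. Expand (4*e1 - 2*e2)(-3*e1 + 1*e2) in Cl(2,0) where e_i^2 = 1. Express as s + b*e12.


Expand: (4*e1 - 2*e2)(-3*e1 + 1*e2)
= 4*(-3)*e1e1 + 4*1*e1e2 + (-2)*(-3)*e2e1 + (-2)*1*e2e2
Using e1^2 = e2^2 = 1, e2e1 = -e1e2:
Scalar part s = 4*(-3) + (-2)*1 = -12 + (-2) = -14
Bivector part b = 4*1 - (-2)*(-3) = 4 - 6 = -2
uv = -14 - 2*e12


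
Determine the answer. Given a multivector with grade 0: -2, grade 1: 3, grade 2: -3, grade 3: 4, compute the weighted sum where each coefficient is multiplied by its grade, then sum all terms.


Grade-weighted sum = sum of grade_k * coefficient_k
0*(-2) = 0
1*3 = 3
2*(-3) = -6
3*4 = 12
Total = 0 + 3 + (-6) + 12 = 9


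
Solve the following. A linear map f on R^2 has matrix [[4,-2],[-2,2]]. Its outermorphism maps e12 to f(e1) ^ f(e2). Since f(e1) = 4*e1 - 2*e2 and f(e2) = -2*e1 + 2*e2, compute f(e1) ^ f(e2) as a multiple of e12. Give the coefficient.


The outermorphism of a linear map f sends e1^e2 to f(e1)^f(e2).
f(e1) = 4*e1 - 2*e2
f(e2) = -2*e1 + 2*e2
f(e1) ^ f(e2) = (4*e1 - 2*e2) ^ (-2*e1 + 2*e2)
= 4*2*e12 + (-2)*(-2)*e21
= (8 - 4)*e12
= 4*e12
Coefficient = 4


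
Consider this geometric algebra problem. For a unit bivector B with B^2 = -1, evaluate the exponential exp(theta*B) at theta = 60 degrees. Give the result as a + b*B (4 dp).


For a unit bivector B with B^2 = -1, the exponential series gives
e^(theta*B) = cos(theta) + sin(theta)*B (the GA analogue of Euler's formula).
theta = 60 degrees = 1.047198 rad
cos(60 deg) = 0.5000
sin(60 deg) = 0.8660
exp(theta*B) = 0.5000 + 0.8660*B


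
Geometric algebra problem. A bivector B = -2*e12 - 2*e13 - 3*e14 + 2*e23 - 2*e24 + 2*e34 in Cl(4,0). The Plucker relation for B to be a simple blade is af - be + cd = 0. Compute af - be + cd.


Plucker relation: af - be + cd
a*f = (-2)*2 = -4
b*e = (-2)*(-2) = 4
c*d = (-3)*2 = -6
af - be + cd = -4 - 4 + (-6)
= -14


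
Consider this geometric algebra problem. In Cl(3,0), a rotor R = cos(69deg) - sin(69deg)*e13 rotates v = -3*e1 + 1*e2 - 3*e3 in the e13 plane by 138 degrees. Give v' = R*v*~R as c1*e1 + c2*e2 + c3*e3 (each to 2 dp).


Rotor R = cos(69deg) - sin(69deg)*e13
Rotation angle theta = 2 * 69 = 138 degrees in the e13 plane (e1 -> e3).
The component perpendicular to the plane (e2) is invariant: v'_2 = v2 = 1.00
cos(138deg) = -0.7431, sin(138deg) = 0.6691
v'_1 = v1*cos(theta) - v3*sin(theta) = -3*(-0.7431) - (-3)*0.6691 = 4.24
v'_3 = v1*sin(theta) + v3*cos(theta) = -3*0.6691 + (-3)*(-0.7431) = 0.22
v' = 4.24*e1 + 1.00*e2 + 0.22*e3


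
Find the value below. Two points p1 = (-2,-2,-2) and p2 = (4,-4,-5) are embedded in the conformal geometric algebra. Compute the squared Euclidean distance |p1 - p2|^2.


p1 - p2 = (-6, 2, 3)
|p1 - p2|^2 = (-6)^2 + 2^2 + 3^2
= 36 + 4 + 9
= 49


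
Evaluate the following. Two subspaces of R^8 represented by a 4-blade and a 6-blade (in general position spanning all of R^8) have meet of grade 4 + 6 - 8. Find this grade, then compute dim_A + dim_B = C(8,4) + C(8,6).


Meet grade = grade(A) + grade(B) - n
= 4 + 6 - 8 = 2
C(8,4) = 70
C(8,6) = 28
dim_A + dim_B = 70 + 28 = 98


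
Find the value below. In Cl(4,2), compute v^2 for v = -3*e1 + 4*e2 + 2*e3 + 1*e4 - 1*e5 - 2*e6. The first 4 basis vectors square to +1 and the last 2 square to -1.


v^2 = sum of c_i^2 * e_i^2
Positive signature terms (e_i^2 = +1): (-3)^2 + 4^2 + 2^2 + 1^2 = 30
Negative signature terms (e_j^2 = -1): (-1)^2 + (-2)^2 = 5
v^2 = 30 - 5 = 25


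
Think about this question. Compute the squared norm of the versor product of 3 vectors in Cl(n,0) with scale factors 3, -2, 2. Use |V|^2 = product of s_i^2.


Each vector v_i has |v_i|^2 = s_i^2
Squared scales: 3^2 = 9, (-2)^2 = 4, 2^2 = 4
|V|^2 = 9 * 4 * 4
= 144


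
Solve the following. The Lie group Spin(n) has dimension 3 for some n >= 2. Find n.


dim Spin(n) = dim so(n) = n(n-1)/2.
Solve n(n-1)/2 = 3, i.e. n^2 - n - 6 = 0.
Discriminant = 1 + 8*3 = 25
n = (1 + sqrt(25))/2 = (1 + 5)/2 = 3


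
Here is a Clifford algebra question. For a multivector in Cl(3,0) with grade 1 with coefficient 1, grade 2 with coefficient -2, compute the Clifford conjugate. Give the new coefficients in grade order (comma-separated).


Clifford conjugate sign for grade k: (-1)^(k(k+1)/2)
Grade 1: (-1)^(1*2/2) = (-1)^1 = -1, coeff 1 -> -1
Grade 2: (-1)^(2*3/2) = (-1)^3 = -1, coeff -2 -> 2
Conjugated coefficients: -1, 2


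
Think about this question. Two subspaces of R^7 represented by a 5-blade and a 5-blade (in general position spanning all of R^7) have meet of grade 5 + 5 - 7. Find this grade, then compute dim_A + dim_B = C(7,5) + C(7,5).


Meet grade = grade(A) + grade(B) - n
= 5 + 5 - 7 = 3
C(7,5) = 21
C(7,5) = 21
dim_A + dim_B = 21 + 21 = 42
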